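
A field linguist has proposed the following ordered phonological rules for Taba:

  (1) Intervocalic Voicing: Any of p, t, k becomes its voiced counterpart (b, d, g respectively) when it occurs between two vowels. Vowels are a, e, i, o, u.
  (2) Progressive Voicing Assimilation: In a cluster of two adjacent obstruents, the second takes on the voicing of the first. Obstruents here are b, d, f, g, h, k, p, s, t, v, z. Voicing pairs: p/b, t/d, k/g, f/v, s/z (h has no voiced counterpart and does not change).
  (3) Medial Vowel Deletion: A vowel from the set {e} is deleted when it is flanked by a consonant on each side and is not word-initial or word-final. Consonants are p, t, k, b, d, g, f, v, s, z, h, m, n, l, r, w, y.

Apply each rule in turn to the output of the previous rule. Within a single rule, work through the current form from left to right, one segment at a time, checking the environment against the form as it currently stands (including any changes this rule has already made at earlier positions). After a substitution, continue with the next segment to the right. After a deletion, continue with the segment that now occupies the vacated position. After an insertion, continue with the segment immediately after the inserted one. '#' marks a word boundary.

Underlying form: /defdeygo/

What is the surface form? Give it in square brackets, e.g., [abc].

(1) Intervocalic Voicing: no change — [defdeygo]
(2) Progressive Voicing Assimilation: [defdeygo] → [defteygo]
(3) Medial Vowel Deletion: [defteygo] → [dftygo]

[dftygo]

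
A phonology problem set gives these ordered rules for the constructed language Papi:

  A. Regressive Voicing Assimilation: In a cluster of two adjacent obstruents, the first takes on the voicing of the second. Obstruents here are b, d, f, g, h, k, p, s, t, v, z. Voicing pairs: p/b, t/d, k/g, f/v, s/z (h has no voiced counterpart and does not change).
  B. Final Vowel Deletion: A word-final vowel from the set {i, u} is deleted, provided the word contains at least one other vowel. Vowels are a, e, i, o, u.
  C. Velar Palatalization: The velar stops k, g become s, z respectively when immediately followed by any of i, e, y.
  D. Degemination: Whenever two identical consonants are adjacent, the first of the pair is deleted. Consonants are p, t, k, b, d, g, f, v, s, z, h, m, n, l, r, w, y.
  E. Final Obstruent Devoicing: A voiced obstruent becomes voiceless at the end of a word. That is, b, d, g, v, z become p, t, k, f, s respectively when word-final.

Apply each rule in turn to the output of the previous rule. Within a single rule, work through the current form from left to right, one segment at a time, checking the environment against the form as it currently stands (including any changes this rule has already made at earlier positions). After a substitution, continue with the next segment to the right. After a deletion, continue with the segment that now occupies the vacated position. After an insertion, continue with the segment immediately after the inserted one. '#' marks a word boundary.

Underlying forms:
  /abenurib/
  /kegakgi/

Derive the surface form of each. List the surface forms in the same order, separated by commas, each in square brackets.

[abenurip], [segak]

/abenurib/:
  A Regressive Voicing Assimilation: no change — [abenurib]
  B Final Vowel Deletion: no change — [abenurib]
  C Velar Palatalization: no change — [abenurib]
  D Degemination: no change — [abenurib]
  E Final Obstruent Devoicing: [abenurib] → [abenurip]
/kegakgi/:
  A Regressive Voicing Assimilation: [kegakgi] → [kegaggi]
  B Final Vowel Deletion: [kegaggi] → [kegagg]
  C Velar Palatalization: [kegagg] → [segagg]
  D Degemination: [segagg] → [segag]
  E Final Obstruent Devoicing: [segag] → [segak]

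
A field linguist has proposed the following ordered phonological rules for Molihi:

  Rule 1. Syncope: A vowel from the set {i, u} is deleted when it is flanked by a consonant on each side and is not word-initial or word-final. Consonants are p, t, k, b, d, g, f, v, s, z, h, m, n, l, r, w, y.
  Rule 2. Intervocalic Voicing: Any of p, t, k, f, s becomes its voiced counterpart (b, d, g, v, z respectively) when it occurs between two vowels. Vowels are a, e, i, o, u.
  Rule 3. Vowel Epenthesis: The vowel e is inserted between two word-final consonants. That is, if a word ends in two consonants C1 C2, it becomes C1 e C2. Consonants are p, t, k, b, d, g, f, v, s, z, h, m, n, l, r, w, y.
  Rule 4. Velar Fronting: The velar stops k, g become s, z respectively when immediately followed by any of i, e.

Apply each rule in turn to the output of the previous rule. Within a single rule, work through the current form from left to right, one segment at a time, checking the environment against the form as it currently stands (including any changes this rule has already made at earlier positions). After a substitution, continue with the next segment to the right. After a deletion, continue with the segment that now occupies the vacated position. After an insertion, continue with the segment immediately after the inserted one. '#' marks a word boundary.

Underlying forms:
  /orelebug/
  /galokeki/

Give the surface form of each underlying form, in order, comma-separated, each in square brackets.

[orelebeg], [galozezi]

/orelebug/:
  Rule 1 Syncope: [orelebug] → [orelebg]
  Rule 2 Intervocalic Voicing: no change — [orelebg]
  Rule 3 Vowel Epenthesis: [orelebg] → [orelebeg]
  Rule 4 Velar Fronting: no change — [orelebeg]
/galokeki/:
  Rule 1 Syncope: no change — [galokeki]
  Rule 2 Intervocalic Voicing: [galokeki] → [galogegi]
  Rule 3 Vowel Epenthesis: no change — [galogegi]
  Rule 4 Velar Fronting: [galogegi] → [galozezi]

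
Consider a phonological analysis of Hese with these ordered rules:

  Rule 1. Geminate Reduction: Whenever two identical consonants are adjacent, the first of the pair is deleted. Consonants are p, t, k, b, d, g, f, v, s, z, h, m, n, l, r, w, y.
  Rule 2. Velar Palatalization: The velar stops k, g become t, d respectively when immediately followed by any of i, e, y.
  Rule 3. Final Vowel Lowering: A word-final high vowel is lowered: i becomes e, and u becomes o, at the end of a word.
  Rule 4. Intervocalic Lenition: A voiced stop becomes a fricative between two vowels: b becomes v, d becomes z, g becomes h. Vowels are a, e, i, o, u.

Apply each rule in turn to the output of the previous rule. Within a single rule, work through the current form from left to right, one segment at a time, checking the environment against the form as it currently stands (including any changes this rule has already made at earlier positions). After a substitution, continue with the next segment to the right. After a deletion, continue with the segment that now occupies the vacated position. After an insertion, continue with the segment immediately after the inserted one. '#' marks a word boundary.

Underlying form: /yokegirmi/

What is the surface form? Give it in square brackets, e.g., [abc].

[yotezirme]

Rule 1 Geminate Reduction: no change — [yokegirmi]
Rule 2 Velar Palatalization: [yokegirmi] → [yotedirmi]
Rule 3 Final Vowel Lowering: [yotedirmi] → [yotedirme]
Rule 4 Intervocalic Lenition: [yotedirme] → [yotezirme]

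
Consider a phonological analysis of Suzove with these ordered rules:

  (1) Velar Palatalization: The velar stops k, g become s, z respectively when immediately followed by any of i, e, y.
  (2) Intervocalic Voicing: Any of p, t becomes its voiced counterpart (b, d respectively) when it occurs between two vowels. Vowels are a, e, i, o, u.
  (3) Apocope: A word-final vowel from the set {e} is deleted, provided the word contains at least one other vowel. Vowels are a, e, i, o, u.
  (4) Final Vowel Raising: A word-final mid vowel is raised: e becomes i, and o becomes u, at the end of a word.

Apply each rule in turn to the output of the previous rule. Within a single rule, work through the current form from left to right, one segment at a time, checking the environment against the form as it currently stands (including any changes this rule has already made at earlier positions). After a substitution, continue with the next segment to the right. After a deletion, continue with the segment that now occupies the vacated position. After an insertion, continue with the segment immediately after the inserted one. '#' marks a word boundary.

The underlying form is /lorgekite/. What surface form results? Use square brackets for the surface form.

(1) Velar Palatalization: [lorgekite] → [lorzesite]
(2) Intervocalic Voicing: [lorzesite] → [lorzeside]
(3) Apocope: [lorzeside] → [lorzesid]
(4) Final Vowel Raising: no change — [lorzesid]

[lorzesid]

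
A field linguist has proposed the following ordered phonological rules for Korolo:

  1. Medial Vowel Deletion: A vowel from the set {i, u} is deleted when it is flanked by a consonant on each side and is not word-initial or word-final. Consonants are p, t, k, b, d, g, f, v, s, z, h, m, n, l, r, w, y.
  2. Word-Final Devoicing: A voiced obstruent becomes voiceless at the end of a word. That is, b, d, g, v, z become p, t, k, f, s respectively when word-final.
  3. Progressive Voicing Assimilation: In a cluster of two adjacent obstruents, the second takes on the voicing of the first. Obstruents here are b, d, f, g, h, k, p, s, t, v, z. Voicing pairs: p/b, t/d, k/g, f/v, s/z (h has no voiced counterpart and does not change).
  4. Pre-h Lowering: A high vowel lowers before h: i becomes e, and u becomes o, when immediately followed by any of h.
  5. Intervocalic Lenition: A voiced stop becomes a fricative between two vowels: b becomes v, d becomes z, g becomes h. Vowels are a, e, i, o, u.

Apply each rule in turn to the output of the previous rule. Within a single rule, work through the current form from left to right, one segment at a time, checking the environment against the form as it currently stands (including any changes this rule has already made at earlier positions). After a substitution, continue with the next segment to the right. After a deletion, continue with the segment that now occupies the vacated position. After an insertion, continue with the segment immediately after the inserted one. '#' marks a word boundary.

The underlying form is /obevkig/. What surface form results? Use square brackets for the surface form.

1 Medial Vowel Deletion: [obevkig] → [obevkg]
2 Word-Final Devoicing: [obevkg] → [obevkk]
3 Progressive Voicing Assimilation: [obevkk] → [obevgg]
4 Pre-h Lowering: no change — [obevgg]
5 Intervocalic Lenition: [obevgg] → [ovevgg]

[ovevgg]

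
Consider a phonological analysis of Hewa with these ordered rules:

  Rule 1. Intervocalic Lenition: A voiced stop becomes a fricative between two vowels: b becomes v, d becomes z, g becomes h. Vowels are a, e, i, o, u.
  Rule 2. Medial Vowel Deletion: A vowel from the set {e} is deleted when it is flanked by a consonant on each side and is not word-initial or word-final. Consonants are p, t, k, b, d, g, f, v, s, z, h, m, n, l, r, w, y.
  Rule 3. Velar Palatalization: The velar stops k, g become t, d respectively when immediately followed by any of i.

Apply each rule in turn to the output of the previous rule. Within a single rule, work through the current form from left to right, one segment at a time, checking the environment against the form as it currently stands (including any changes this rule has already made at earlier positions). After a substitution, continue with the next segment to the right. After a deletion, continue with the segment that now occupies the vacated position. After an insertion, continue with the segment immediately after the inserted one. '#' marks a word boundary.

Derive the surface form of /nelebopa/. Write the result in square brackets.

[nlvopa]

Rule 1 Intervocalic Lenition: [nelebopa] → [nelevopa]
Rule 2 Medial Vowel Deletion: [nelevopa] → [nlvopa]
Rule 3 Velar Palatalization: no change — [nlvopa]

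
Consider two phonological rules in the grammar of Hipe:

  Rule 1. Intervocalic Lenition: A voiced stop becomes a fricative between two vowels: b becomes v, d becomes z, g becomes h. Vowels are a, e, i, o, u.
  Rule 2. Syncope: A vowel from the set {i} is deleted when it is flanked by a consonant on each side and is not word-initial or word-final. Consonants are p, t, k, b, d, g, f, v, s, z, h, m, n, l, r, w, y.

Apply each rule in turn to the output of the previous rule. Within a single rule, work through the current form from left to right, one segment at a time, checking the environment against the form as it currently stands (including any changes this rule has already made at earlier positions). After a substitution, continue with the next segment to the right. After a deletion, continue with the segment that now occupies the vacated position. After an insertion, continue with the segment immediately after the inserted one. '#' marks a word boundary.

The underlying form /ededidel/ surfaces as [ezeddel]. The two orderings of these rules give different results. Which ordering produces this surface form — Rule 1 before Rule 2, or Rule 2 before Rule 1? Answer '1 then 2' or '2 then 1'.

Order 1 then 2:
  1 Intervocalic Lenition: [ededidel] → [ezezizel]
  2 Syncope: [ezezizel] → [ezezzel]
  result: [ezezzel]
Order 2 then 1:
  2 Syncope: [ededidel] → [ededdel]
  1 Intervocalic Lenition: [ededdel] → [ezeddel]
  result: [ezeddel]

2 then 1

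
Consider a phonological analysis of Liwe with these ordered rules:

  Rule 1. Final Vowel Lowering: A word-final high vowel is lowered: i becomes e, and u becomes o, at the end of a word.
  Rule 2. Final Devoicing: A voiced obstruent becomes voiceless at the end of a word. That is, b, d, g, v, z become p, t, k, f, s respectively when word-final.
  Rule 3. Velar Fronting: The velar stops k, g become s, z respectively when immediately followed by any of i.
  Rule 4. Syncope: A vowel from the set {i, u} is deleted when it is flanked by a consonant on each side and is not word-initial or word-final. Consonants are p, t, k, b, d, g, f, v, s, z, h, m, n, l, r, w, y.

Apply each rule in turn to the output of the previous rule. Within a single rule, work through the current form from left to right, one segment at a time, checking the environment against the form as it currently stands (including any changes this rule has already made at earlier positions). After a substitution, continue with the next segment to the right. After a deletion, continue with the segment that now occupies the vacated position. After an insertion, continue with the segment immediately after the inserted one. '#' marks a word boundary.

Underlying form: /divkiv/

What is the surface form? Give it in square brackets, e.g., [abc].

[dvsf]

Rule 1 Final Vowel Lowering: no change — [divkiv]
Rule 2 Final Devoicing: [divkiv] → [divkif]
Rule 3 Velar Fronting: [divkif] → [divsif]
Rule 4 Syncope: [divsif] → [dvsf]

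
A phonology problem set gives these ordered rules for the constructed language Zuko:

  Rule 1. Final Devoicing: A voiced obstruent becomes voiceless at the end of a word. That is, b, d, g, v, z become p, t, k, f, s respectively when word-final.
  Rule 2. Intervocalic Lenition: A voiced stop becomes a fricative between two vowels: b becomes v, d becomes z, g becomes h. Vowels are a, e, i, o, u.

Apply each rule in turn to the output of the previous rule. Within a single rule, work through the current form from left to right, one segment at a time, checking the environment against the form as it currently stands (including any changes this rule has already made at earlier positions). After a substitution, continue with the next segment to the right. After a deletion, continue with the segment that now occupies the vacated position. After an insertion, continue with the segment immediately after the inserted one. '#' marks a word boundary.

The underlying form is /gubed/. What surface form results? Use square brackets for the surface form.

[guvet]

Rule 1 Final Devoicing: [gubed] → [gubet]
Rule 2 Intervocalic Lenition: [gubet] → [guvet]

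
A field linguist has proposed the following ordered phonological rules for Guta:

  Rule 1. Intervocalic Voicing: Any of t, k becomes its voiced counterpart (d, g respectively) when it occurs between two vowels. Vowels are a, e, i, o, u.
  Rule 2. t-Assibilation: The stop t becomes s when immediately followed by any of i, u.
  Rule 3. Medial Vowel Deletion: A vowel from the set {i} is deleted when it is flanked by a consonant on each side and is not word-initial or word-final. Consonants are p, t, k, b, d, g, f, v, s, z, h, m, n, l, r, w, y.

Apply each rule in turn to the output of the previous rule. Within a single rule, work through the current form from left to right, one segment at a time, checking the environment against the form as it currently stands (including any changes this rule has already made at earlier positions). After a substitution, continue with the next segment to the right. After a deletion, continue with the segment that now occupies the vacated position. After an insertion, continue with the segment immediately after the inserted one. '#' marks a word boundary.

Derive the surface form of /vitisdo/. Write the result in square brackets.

Rule 1 Intervocalic Voicing: [vitisdo] → [vidisdo]
Rule 2 t-Assibilation: no change — [vidisdo]
Rule 3 Medial Vowel Deletion: [vidisdo] → [vdsdo]

[vdsdo]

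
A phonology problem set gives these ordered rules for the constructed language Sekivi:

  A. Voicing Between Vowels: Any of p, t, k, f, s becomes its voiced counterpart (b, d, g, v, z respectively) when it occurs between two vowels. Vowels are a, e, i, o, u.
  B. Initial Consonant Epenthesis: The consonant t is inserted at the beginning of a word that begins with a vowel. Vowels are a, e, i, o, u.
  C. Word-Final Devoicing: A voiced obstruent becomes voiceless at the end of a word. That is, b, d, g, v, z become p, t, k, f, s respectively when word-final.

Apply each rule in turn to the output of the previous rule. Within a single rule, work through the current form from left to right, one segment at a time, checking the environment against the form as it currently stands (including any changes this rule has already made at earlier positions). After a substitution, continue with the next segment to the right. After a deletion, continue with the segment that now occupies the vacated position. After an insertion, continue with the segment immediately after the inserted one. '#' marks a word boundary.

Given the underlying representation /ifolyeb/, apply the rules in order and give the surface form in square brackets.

[tivolyep]

A Voicing Between Vowels: [ifolyeb] → [ivolyeb]
B Initial Consonant Epenthesis: [ivolyeb] → [tivolyeb]
C Word-Final Devoicing: [tivolyeb] → [tivolyep]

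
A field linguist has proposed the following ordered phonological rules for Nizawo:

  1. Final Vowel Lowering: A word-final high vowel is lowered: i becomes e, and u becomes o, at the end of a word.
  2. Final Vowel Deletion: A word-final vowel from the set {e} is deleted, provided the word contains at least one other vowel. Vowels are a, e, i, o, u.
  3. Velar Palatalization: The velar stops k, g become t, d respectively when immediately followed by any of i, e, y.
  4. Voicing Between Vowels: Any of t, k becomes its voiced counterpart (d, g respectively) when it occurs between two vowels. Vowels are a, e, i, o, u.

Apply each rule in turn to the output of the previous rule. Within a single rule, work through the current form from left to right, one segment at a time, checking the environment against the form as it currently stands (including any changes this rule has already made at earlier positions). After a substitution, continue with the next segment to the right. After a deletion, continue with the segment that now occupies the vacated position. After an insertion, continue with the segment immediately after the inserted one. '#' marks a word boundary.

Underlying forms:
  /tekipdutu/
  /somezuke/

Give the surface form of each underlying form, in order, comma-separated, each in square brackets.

/tekipdutu/:
  1 Final Vowel Lowering: [tekipdutu] → [tekipduto]
  2 Final Vowel Deletion: no change — [tekipduto]
  3 Velar Palatalization: [tekipduto] → [tetipduto]
  4 Voicing Between Vowels: [tetipduto] → [tedipdudo]
/somezuke/:
  1 Final Vowel Lowering: no change — [somezuke]
  2 Final Vowel Deletion: [somezuke] → [somezuk]
  3 Velar Palatalization: no change — [somezuk]
  4 Voicing Between Vowels: no change — [somezuk]

[tedipdudo], [somezuk]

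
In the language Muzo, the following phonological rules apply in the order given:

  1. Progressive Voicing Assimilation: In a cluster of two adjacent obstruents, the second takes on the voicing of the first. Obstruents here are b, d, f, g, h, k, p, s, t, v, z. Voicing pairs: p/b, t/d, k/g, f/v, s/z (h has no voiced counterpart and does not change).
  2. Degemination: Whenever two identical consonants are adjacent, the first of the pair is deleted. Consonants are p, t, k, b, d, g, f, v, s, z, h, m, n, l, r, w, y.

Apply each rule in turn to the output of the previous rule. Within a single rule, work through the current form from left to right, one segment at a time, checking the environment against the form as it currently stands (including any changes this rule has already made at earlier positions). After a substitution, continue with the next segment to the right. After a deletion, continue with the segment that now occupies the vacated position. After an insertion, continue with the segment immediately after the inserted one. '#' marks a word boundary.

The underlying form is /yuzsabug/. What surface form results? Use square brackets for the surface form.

[yuzabug]

1 Progressive Voicing Assimilation: [yuzsabug] → [yuzzabug]
2 Degemination: [yuzzabug] → [yuzabug]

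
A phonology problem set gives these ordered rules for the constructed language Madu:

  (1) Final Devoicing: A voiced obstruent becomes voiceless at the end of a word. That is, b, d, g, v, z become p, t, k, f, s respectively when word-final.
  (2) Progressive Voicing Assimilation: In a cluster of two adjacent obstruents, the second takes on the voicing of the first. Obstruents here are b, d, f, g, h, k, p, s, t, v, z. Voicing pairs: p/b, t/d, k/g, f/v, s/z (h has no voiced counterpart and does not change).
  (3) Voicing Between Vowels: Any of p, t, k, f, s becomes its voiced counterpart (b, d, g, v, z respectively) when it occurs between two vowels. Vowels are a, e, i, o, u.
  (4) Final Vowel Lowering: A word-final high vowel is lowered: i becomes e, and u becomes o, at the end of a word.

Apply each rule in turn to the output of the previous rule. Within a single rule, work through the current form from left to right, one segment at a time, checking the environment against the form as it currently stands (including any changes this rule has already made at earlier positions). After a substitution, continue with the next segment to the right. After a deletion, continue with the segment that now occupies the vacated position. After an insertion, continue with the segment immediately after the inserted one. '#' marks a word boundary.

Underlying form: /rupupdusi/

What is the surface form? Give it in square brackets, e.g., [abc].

[rubuptuze]

(1) Final Devoicing: no change — [rupupdusi]
(2) Progressive Voicing Assimilation: [rupupdusi] → [rupuptusi]
(3) Voicing Between Vowels: [rupuptusi] → [rubuptuzi]
(4) Final Vowel Lowering: [rubuptuzi] → [rubuptuze]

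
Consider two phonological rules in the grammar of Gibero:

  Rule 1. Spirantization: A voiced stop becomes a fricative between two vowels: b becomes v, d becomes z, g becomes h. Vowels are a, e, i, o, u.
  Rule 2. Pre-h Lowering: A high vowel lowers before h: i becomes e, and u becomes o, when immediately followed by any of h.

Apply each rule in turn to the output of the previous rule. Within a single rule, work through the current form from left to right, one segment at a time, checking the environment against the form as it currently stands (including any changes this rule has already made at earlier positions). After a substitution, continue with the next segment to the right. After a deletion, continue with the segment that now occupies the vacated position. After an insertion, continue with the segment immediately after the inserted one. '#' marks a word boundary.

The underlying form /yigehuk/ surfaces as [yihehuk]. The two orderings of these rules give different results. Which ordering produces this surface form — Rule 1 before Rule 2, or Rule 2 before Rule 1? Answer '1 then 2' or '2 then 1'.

Order 1 then 2:
  1 Spirantization: [yigehuk] → [yihehuk]
  2 Pre-h Lowering: [yihehuk] → [yehehuk]
  result: [yehehuk]
Order 2 then 1:
  2 Pre-h Lowering: no change — [yigehuk]
  1 Spirantization: [yigehuk] → [yihehuk]
  result: [yihehuk]

2 then 1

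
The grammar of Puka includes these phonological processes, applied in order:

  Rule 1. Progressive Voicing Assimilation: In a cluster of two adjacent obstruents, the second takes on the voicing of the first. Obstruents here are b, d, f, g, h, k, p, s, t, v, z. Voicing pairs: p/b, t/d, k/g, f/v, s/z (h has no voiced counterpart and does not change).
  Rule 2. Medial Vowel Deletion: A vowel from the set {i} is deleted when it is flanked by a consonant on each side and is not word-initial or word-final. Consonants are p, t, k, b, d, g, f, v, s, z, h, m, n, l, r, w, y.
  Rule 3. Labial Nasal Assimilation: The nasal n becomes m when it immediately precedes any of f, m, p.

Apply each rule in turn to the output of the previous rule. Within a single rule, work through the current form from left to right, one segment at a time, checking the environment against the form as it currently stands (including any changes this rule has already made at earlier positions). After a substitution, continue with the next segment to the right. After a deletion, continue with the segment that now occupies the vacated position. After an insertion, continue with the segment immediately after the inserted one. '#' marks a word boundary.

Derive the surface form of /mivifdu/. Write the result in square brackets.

Rule 1 Progressive Voicing Assimilation: [mivifdu] → [miviftu]
Rule 2 Medial Vowel Deletion: [miviftu] → [mvftu]
Rule 3 Labial Nasal Assimilation: no change — [mvftu]

[mvftu]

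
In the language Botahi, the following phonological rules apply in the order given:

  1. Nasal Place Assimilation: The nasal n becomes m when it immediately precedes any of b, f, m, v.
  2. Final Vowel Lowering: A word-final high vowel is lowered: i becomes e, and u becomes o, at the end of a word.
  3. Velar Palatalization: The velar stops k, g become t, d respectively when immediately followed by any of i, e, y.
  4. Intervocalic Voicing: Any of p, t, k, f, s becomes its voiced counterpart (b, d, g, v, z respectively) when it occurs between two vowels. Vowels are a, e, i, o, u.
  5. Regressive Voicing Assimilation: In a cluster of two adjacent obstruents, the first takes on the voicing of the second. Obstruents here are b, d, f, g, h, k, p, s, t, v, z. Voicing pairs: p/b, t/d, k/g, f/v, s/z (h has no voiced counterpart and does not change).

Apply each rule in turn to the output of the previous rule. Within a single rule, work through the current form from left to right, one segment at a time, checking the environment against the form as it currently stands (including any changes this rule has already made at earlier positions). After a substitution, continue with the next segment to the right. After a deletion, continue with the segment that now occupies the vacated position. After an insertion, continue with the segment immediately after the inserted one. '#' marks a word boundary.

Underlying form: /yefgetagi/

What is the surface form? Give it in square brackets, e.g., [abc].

1 Nasal Place Assimilation: no change — [yefgetagi]
2 Final Vowel Lowering: [yefgetagi] → [yefgetage]
3 Velar Palatalization: [yefgetage] → [yefdetade]
4 Intervocalic Voicing: [yefdetade] → [yefdedade]
5 Regressive Voicing Assimilation: [yefdedade] → [yevdedade]

[yevdedade]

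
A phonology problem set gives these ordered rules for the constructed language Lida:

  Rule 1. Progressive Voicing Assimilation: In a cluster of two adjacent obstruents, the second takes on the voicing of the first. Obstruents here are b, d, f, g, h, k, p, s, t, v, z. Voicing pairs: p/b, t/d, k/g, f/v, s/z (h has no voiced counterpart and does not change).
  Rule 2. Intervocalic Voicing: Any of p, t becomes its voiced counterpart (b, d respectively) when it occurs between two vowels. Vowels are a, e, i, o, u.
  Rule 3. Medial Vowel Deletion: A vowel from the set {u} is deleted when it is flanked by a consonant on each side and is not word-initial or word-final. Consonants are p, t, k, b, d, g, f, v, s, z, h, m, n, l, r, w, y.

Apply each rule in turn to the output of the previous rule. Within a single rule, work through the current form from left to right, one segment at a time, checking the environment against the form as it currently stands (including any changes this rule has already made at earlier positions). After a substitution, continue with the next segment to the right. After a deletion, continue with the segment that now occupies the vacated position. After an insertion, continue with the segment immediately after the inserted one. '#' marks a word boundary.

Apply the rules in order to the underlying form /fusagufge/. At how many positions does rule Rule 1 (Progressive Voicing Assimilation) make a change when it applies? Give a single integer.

Rule 1 Progressive Voicing Assimilation: [fusagufge] → [fusagufke]
Rule 2 Intervocalic Voicing: no change — [fusagufke]
Rule 3 Medial Vowel Deletion: [fusagufke] → [fsagfke]
Rule Rule 1 changed 1 position(s).

1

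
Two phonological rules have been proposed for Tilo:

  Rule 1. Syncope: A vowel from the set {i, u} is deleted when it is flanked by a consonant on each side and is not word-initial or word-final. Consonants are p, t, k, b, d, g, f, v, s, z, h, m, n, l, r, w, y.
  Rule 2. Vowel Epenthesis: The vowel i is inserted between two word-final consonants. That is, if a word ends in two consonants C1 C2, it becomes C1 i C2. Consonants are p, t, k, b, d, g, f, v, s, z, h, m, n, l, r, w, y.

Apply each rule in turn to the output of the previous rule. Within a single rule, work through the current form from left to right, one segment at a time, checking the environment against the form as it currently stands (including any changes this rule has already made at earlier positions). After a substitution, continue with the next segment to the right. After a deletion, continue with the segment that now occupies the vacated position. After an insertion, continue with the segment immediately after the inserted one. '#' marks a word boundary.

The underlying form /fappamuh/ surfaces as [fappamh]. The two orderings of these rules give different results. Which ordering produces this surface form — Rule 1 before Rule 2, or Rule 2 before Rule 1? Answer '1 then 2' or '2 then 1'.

Order 1 then 2:
  1 Syncope: [fappamuh] → [fappamh]
  2 Vowel Epenthesis: [fappamh] → [fappamih]
  result: [fappamih]
Order 2 then 1:
  2 Vowel Epenthesis: no change — [fappamuh]
  1 Syncope: [fappamuh] → [fappamh]
  result: [fappamh]

2 then 1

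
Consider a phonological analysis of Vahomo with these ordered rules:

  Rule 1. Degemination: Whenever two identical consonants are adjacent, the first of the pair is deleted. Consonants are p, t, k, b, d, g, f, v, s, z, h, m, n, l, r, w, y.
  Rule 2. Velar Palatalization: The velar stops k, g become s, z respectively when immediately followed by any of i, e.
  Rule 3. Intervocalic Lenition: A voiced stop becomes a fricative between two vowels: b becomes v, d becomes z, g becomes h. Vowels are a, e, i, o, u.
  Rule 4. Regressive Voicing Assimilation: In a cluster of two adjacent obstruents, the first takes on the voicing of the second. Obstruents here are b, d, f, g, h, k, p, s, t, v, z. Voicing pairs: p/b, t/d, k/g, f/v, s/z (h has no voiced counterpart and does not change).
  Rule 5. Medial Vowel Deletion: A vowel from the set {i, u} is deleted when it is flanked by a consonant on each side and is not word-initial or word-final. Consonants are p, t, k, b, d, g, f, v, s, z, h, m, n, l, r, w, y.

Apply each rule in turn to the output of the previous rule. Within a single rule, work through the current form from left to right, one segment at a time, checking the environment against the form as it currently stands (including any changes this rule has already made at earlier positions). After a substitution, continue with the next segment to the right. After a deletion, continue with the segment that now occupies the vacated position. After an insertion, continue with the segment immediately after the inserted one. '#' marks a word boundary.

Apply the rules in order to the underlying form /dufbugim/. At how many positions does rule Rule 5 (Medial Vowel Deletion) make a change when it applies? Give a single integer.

Rule 1 Degemination: no change — [dufbugim]
Rule 2 Velar Palatalization: [dufbugim] → [dufbuzim]
Rule 3 Intervocalic Lenition: no change — [dufbuzim]
Rule 4 Regressive Voicing Assimilation: [dufbuzim] → [duvbuzim]
Rule 5 Medial Vowel Deletion: [duvbuzim] → [dvbzm]
Rule Rule 5 changed 3 position(s).

3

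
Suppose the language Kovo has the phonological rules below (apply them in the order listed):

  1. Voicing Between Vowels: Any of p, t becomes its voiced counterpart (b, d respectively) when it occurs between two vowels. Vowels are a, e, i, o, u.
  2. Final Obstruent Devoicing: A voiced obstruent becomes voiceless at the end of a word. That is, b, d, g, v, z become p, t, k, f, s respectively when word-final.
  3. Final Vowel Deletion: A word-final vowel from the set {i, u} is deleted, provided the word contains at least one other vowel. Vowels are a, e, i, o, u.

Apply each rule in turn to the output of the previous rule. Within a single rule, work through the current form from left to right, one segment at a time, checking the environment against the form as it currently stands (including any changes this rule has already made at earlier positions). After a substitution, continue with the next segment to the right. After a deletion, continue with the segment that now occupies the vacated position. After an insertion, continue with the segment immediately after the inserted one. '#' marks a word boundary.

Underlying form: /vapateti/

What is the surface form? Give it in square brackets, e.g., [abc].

[vabaded]

1 Voicing Between Vowels: [vapateti] → [vabadedi]
2 Final Obstruent Devoicing: no change — [vabadedi]
3 Final Vowel Deletion: [vabadedi] → [vabaded]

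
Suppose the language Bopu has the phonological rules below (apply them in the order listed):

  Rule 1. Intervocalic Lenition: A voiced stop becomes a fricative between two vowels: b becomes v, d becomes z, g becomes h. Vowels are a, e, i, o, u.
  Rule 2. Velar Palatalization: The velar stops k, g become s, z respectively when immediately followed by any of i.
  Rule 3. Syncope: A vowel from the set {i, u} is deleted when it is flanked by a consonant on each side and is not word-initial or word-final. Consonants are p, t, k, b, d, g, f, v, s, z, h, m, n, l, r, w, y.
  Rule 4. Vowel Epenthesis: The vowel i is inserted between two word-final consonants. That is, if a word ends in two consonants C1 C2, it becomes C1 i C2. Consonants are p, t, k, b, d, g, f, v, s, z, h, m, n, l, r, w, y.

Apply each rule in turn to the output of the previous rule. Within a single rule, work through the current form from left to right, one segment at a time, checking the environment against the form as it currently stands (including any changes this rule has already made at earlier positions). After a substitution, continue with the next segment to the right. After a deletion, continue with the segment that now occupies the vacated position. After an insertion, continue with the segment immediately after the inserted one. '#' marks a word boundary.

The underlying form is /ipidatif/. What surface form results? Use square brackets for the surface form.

[ipzatif]

Rule 1 Intervocalic Lenition: [ipidatif] → [ipizatif]
Rule 2 Velar Palatalization: no change — [ipizatif]
Rule 3 Syncope: [ipizatif] → [ipzatf]
Rule 4 Vowel Epenthesis: [ipzatf] → [ipzatif]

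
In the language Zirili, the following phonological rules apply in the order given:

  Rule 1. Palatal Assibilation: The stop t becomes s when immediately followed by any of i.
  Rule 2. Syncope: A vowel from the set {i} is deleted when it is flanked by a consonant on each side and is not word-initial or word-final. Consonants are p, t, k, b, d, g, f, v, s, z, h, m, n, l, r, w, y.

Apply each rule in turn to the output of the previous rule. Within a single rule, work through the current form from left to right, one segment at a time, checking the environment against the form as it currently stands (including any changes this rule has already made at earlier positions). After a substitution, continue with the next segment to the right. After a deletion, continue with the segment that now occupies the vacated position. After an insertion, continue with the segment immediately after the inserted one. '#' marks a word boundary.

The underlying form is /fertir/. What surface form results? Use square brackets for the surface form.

[fersr]

Rule 1 Palatal Assibilation: [fertir] → [fersir]
Rule 2 Syncope: [fersir] → [fersr]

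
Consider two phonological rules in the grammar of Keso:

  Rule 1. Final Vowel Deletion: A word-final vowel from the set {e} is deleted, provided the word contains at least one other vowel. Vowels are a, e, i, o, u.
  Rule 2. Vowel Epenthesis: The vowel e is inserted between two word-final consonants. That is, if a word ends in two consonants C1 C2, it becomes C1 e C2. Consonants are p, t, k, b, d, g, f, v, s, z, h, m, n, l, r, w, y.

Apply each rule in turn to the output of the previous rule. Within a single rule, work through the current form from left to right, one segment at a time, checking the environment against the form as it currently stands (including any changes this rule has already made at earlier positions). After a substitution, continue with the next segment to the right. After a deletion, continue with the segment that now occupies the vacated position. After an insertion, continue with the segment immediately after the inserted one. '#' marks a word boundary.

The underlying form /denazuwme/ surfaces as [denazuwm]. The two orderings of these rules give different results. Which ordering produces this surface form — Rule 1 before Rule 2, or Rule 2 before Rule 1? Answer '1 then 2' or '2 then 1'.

Order 1 then 2:
  1 Final Vowel Deletion: [denazuwme] → [denazuwm]
  2 Vowel Epenthesis: [denazuwm] → [denazuwem]
  result: [denazuwem]
Order 2 then 1:
  2 Vowel Epenthesis: no change — [denazuwme]
  1 Final Vowel Deletion: [denazuwme] → [denazuwm]
  result: [denazuwm]

2 then 1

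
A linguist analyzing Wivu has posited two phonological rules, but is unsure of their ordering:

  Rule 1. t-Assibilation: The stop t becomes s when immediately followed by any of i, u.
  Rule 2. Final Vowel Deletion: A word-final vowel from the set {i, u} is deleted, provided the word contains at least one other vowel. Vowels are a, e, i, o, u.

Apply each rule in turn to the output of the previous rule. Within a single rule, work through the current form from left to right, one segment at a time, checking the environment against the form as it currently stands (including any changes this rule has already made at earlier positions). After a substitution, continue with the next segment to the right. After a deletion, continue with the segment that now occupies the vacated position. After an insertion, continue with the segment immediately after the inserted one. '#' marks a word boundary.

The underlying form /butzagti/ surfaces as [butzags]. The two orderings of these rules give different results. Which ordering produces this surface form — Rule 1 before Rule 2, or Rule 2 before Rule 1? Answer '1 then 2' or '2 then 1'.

Order 1 then 2:
  1 t-Assibilation: [butzagti] → [butzagsi]
  2 Final Vowel Deletion: [butzagsi] → [butzags]
  result: [butzags]
Order 2 then 1:
  2 Final Vowel Deletion: [butzagti] → [butzagt]
  1 t-Assibilation: no change — [butzagt]
  result: [butzagt]

1 then 2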